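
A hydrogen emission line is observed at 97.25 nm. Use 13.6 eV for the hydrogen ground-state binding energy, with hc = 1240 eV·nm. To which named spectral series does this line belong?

ΔE = 1240/97.25 = 12.75 eV.
This matches 13.6 × (1/1² − 1/4²), so n_f = 1: the Lyman series.

Lyman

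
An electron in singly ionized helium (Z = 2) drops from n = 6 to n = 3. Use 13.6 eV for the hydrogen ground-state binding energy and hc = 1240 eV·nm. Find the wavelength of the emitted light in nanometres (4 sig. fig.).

273.5 nm

For Z = 2 the level energies scale as Z², so the effective Rydberg energy is 13.6 × 4 = 54.40 eV.
ΔE = 54.40 × (1/3² − 1/6²) = 54.40 × 0.08333 = 4.533 eV.
λ = hc/ΔE = 1240 / 4.533 = 273.5 nm.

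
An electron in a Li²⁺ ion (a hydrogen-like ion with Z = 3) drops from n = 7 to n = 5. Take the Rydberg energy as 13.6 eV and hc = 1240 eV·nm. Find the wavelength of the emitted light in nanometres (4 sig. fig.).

517.1 nm

For Z = 3 the level energies scale as Z², so the effective Rydberg energy is 13.6 × 9 = 122.4 eV.
ΔE = 122.4 × (1/5² − 1/7²) = 122.4 × 0.01959 = 2.398 eV.
λ = hc/ΔE = 1240 / 2.398 = 517.1 nm.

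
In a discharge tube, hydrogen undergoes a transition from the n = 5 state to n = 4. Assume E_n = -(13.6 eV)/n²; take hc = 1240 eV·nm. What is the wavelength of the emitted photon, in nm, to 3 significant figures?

ΔE = 13.60 × (1/4² − 1/5²) = 13.60 × 0.02250 = 0.3060 eV.
λ = hc/ΔE = 1240 / 0.3060 = 4050 nm.
This line belongs to the Brackett series.

4050 nm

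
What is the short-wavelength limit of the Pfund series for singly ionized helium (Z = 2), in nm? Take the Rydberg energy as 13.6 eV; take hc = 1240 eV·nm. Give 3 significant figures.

570 nm

The Pfund series has lower level n_f = 5; the series limit corresponds to n_i → ∞.
ΔE_max = 13.6 × 4 / 5² = 2.176 eV.
λ_min = 1240 / 2.176 = 570 nm.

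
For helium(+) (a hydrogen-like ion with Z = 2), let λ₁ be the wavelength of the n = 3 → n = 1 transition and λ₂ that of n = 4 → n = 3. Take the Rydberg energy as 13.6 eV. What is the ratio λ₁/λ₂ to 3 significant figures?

0.0547

λ ∝ 1/ΔE ∝ 1/(1/n_f² − 1/n_i²), and the Z² and hc factors cancel in the ratio.
λ₁/λ₂ = (1/3² − 1/4²)/(1/1² − 1/3²) = 0.04861/0.8889 = 0.0547.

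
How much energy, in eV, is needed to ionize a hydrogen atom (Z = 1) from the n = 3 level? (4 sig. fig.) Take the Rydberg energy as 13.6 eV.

1.511 eV

E_3 = −13.60/9 = −1.511 eV, so ionization (to E = 0) requires 1.511 eV.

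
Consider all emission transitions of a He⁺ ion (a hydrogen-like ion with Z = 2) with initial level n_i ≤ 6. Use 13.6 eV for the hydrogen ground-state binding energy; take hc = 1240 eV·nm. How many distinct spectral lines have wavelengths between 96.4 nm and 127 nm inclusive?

Enumerate all n_i → n_f pairs with 1 ≤ n_f < n_i ≤ 6 and compute λ = 1240 / [13.6·4·(1/n_f² − 1/n_i²)].
Lines falling in [96.4, 127] nm: 6→2 (102.6 nm), 5→2 (108.5 nm), 4→2 (121.6 nm).

3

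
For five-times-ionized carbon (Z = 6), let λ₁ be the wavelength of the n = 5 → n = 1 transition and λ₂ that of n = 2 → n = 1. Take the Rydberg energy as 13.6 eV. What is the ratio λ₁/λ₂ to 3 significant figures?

λ ∝ 1/ΔE ∝ 1/(1/n_f² − 1/n_i²), and the Z² and hc factors cancel in the ratio.
λ₁/λ₂ = (1/1² − 1/2²)/(1/1² − 1/5²) = 0.7500/0.9600 = 0.781.

0.781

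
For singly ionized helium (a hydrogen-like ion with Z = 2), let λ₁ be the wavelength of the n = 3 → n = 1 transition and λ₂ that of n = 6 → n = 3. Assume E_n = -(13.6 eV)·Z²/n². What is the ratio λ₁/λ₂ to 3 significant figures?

0.0938

λ ∝ 1/ΔE ∝ 1/(1/n_f² − 1/n_i²), and the Z² and hc factors cancel in the ratio.
λ₁/λ₂ = (1/3² − 1/6²)/(1/1² − 1/3²) = 0.08333/0.8889 = 0.0938.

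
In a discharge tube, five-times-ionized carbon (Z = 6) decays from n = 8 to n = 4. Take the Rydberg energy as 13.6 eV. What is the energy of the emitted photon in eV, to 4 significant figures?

The Bohr energies scale as Z², so for Z = 6: E_n = −489.6/n² eV.
E_8 = −489.6/64 = −7.650 eV and E_4 = −489.6/16 = −30.60 eV.
The photon energy is |E_8 − E_4| = 22.95 eV.

22.95 eV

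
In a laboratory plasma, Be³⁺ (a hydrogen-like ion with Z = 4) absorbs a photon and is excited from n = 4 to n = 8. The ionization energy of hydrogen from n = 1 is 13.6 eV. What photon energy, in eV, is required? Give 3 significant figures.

10.2 eV

The Bohr energies scale as Z², so for Z = 4: E_n = −217.6/n² eV.
E_8 = −217.6/64 = −3.400 eV and E_4 = −217.6/16 = −13.60 eV.
The photon energy is |E_8 − E_4| = 10.2 eV.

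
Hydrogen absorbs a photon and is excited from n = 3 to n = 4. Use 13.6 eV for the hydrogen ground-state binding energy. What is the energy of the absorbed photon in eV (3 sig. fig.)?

E_4 = −13.60/16 = −0.8500 eV and E_3 = −13.60/9 = −1.511 eV.
The photon energy is |E_4 − E_3| = 0.661 eV.

0.661 eV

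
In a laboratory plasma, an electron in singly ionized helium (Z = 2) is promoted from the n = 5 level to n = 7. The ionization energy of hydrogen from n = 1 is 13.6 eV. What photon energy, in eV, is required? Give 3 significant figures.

The Bohr energies scale as Z², so for Z = 2: E_n = −54.40/n² eV.
E_7 = −54.40/49 = −1.110 eV and E_5 = −54.40/25 = −2.176 eV.
The photon energy is |E_7 − E_5| = 1.07 eV.

1.07 eV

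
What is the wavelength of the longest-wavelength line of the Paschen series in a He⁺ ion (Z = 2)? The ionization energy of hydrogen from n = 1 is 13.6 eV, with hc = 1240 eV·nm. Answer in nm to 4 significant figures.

The Paschen series terminates on n_f = 3; the first line has n_i = 3+1 = 4.
ΔE = 54.40 × (1/3² − 1/4²) = 2.644 eV.
λ = 1240 / 2.644 = 468.9 nm.

468.9 nm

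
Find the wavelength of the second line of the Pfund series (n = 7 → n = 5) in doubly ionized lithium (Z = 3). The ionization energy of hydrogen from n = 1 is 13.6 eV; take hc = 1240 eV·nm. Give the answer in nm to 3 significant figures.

517 nm

The Pfund series terminates on n_f = 5; the second line has n_i = 5+2 = 7.
ΔE = 122.4 × (1/5² − 1/7²) = 2.398 eV.
λ = 1240 / 2.398 = 517 nm.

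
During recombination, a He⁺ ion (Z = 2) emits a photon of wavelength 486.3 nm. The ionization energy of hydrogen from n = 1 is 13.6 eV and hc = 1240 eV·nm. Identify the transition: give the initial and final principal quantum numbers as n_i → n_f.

The photon energy is ΔE = hc/λ = 1240 / 486.3 = 2.550 eV.
With Z = 2, ΔE = 54.40 × (1/n_f² − 1/n_i²), so 1/n_f² − 1/n_i² = 0.04687.
Trying n_f = 4 gives 1/n_i² = 0.01563, i.e. n_i ≈ 8; this pair matches.

n_i = 8, n_f = 4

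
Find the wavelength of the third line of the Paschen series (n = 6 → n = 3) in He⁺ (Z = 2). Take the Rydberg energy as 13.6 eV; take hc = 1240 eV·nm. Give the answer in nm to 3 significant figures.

274 nm

The Paschen series terminates on n_f = 3; the third line has n_i = 3+3 = 6.
ΔE = 54.40 × (1/3² − 1/6²) = 4.533 eV.
λ = 1240 / 4.533 = 274 nm.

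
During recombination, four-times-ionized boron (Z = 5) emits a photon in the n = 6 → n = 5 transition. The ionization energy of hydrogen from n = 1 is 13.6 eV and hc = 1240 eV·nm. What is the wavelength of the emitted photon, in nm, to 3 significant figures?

298 nm

For Z = 5 the level energies scale as Z², so the effective Rydberg energy is 13.6 × 25 = 340.0 eV.
ΔE = 340.0 × (1/5² − 1/6²) = 340.0 × 0.01222 = 4.156 eV.
λ = hc/ΔE = 1240 / 4.156 = 298 nm.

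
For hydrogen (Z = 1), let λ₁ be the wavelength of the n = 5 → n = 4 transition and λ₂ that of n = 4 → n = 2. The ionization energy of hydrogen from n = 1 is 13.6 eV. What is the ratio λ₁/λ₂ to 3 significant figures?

8.33

λ ∝ 1/ΔE ∝ 1/(1/n_f² − 1/n_i²), and the Z² and hc factors cancel in the ratio.
λ₁/λ₂ = (1/2² − 1/4²)/(1/4² − 1/5²) = 0.1875/0.02250 = 8.33.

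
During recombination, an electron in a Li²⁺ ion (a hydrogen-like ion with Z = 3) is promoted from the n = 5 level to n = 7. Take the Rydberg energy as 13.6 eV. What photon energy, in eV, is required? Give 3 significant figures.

The Bohr energies scale as Z², so for Z = 3: E_n = −122.4/n² eV.
E_7 = −122.4/49 = −2.498 eV and E_5 = −122.4/25 = −4.896 eV.
The photon energy is |E_7 − E_5| = 2.40 eV.

2.40 eV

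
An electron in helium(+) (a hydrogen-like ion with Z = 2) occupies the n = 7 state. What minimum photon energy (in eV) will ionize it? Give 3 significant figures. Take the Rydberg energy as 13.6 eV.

E_n = −13.6 Z²/n² = −54.40/n² eV for Z = 2.
E_7 = −54.40/49 = −1.11 eV, so ionization (to E = 0) requires 1.11 eV.

1.11 eV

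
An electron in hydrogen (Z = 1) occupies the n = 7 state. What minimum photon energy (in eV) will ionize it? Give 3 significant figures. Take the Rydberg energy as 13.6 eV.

E_7 = −13.60/49 = −0.278 eV, so ionization (to E = 0) requires 0.278 eV.

0.278 eV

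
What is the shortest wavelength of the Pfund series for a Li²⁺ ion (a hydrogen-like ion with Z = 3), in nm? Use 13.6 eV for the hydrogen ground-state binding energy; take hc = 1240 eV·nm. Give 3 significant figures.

The Pfund series has lower level n_f = 5; the series limit corresponds to n_i → ∞.
ΔE_max = 13.6 × 9 / 5² = 4.896 eV.
λ_min = 1240 / 4.896 = 253 nm.

253 nm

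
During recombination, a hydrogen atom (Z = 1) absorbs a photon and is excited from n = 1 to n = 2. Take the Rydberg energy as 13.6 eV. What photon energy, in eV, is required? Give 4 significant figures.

10.20 eV

E_2 = −13.60/4 = −3.400 eV and E_1 = −13.60/1 = −13.60 eV.
The photon energy is |E_2 − E_1| = 10.20 eV.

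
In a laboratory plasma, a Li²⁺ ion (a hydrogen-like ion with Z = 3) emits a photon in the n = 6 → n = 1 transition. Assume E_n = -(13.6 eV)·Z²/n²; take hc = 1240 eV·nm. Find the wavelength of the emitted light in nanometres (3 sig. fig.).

10.4 nm

For Z = 3 the level energies scale as Z², so the effective Rydberg energy is 13.6 × 9 = 122.4 eV.
ΔE = 122.4 × (1/1² − 1/6²) = 122.4 × 0.9722 = 119.0 eV.
λ = hc/ΔE = 1240 / 119.0 = 10.4 nm.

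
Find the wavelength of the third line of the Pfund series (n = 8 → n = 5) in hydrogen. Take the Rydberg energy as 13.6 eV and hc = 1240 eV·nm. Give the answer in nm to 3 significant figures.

The Pfund series terminates on n_f = 5; the third line has n_i = 5+3 = 8.
ΔE = 13.60 × (1/5² − 1/8²) = 0.3315 eV.
λ = 1240 / 0.3315 = 3740 nm.

3740 nm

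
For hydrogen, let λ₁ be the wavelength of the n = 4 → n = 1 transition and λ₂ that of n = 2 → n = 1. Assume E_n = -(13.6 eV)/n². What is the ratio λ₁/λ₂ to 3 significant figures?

0.800

λ ∝ 1/ΔE ∝ 1/(1/n_f² − 1/n_i²), and the Z² and hc factors cancel in the ratio.
λ₁/λ₂ = (1/1² − 1/2²)/(1/1² − 1/4²) = 0.7500/0.9375 = 0.800.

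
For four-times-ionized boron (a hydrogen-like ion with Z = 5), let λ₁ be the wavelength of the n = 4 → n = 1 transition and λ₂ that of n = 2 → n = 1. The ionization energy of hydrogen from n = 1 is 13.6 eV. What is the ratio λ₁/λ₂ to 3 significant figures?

0.800

λ ∝ 1/ΔE ∝ 1/(1/n_f² − 1/n_i²), and the Z² and hc factors cancel in the ratio.
λ₁/λ₂ = (1/1² − 1/2²)/(1/1² − 1/4²) = 0.7500/0.9375 = 0.800.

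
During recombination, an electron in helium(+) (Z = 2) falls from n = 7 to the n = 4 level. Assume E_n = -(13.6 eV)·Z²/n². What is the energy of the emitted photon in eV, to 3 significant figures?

The Bohr energies scale as Z², so for Z = 2: E_n = −54.40/n² eV.
E_7 = −54.40/49 = −1.110 eV and E_4 = −54.40/16 = −3.400 eV.
The photon energy is |E_7 − E_4| = 2.29 eV.

2.29 eV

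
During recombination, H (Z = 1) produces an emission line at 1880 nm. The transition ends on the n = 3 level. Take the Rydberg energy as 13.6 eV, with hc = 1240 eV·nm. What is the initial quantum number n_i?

n_i = 4

The photon energy is ΔE = hc/λ = 1240 / 1880 = 0.6596 eV.
With Z = 1, ΔE = 13.60 × (1/n_f² − 1/n_i²), so 1/n_f² − 1/n_i² = 0.04850.
With n_f = 3: 1/n_i² = 1/9 − 0.04850 = 0.06261, so n_i ≈ 4.00.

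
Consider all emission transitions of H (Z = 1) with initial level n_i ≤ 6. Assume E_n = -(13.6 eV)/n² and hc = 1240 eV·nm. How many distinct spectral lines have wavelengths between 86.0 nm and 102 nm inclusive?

Enumerate all n_i → n_f pairs with 1 ≤ n_f < n_i ≤ 6 and compute λ = 1240 / [13.6·1·(1/n_f² − 1/n_i²)].
Lines falling in [86.0, 102] nm: 6→1 (93.78 nm), 5→1 (94.98 nm), 4→1 (97.25 nm).

3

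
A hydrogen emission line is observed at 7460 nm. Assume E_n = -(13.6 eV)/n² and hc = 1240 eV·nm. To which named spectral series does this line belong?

Pfund

ΔE = 1240/7460 = 0.1662 eV.
This matches 13.6 × (1/5² − 1/6²), so n_f = 5: the Pfund series.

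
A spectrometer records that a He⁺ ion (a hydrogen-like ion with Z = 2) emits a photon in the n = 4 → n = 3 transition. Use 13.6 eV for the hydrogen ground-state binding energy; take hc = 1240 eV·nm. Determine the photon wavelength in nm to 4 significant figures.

For Z = 2 the level energies scale as Z², so the effective Rydberg energy is 13.6 × 4 = 54.40 eV.
ΔE = 54.40 × (1/3² − 1/4²) = 54.40 × 0.04861 = 2.644 eV.
λ = hc/ΔE = 1240 / 2.644 = 468.9 nm.

468.9 nm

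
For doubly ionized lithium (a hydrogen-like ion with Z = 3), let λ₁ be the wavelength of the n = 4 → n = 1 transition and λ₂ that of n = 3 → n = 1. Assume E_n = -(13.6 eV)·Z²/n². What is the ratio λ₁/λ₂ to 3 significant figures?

0.948

λ ∝ 1/ΔE ∝ 1/(1/n_f² − 1/n_i²), and the Z² and hc factors cancel in the ratio.
λ₁/λ₂ = (1/1² − 1/3²)/(1/1² − 1/4²) = 0.8889/0.9375 = 0.948.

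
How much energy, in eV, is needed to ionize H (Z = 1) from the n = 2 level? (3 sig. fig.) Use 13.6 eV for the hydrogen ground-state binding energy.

E_2 = −13.60/4 = −3.40 eV, so ionization (to E = 0) requires 3.40 eV.

3.40 eV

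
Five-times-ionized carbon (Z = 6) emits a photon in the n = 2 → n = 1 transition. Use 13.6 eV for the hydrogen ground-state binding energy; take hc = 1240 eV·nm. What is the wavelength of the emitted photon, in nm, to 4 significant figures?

3.377 nm

For Z = 6 the level energies scale as Z², so the effective Rydberg energy is 13.6 × 36 = 489.6 eV.
ΔE = 489.6 × (1/1² − 1/2²) = 489.6 × 0.7500 = 367.2 eV.
λ = hc/ΔE = 1240 / 367.2 = 3.377 nm.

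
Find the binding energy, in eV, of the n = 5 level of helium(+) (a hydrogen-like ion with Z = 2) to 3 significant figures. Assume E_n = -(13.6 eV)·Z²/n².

E_n = −13.6 Z²/n² = −54.40/n² eV for Z = 2.
E_5 = −54.40/25 = −2.18 eV, so ionization (to E = 0) requires 2.18 eV.

2.18 eV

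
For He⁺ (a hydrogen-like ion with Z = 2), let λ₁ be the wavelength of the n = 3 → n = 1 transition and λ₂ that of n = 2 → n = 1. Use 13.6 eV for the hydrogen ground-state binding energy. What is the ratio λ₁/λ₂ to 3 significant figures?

λ ∝ 1/ΔE ∝ 1/(1/n_f² − 1/n_i²), and the Z² and hc factors cancel in the ratio.
λ₁/λ₂ = (1/1² − 1/2²)/(1/1² − 1/3²) = 0.7500/0.8889 = 0.844.

0.844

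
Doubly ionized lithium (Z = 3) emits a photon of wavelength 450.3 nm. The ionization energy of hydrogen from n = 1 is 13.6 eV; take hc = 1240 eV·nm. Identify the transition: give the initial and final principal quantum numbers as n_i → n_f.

n_i = 5, n_f = 4

The photon energy is ΔE = hc/λ = 1240 / 450.3 = 2.754 eV.
With Z = 3, ΔE = 122.4 × (1/n_f² − 1/n_i²), so 1/n_f² − 1/n_i² = 0.02250.
Trying n_f = 4 gives 1/n_i² = 0.04000, i.e. n_i ≈ 5; this pair matches.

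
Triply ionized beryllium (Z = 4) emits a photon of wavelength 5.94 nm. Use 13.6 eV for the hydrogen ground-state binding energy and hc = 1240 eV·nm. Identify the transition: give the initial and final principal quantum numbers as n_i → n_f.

n_i = 5, n_f = 1

The photon energy is ΔE = hc/λ = 1240 / 5.94 = 208.8 eV.
With Z = 4, ΔE = 217.6 × (1/n_f² − 1/n_i²), so 1/n_f² − 1/n_i² = 0.9593.
Trying n_f = 1 gives 1/n_i² = 0.04065, i.e. n_i ≈ 5; this pair matches.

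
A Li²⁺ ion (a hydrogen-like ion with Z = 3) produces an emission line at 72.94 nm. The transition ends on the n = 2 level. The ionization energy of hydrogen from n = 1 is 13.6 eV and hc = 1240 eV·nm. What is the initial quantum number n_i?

n_i = 3

The photon energy is ΔE = hc/λ = 1240 / 72.94 = 17.00 eV.
With Z = 3, ΔE = 122.4 × (1/n_f² − 1/n_i²), so 1/n_f² − 1/n_i² = 0.1389.
With n_f = 2: 1/n_i² = 1/4 − 0.1389 = 0.1111, so n_i ≈ 3.00.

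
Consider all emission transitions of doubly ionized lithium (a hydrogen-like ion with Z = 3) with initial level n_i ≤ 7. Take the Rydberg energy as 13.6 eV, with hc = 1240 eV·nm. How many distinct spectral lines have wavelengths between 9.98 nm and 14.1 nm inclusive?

6

Enumerate all n_i → n_f pairs with 1 ≤ n_f < n_i ≤ 7 and compute λ = 1240 / [13.6·9·(1/n_f² − 1/n_i²)].
Lines falling in [9.98, 14.1] nm: 7→1 (10.34 nm), 6→1 (10.42 nm), 5→1 (10.55 nm), 4→1 (10.81 nm), 3→1 (11.40 nm), 2→1 (13.51 nm).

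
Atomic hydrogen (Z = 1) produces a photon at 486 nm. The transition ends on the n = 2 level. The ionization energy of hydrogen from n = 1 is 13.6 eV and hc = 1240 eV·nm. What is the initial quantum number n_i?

n_i = 4

The photon energy is ΔE = hc/λ = 1240 / 486 = 2.551 eV.
With Z = 1, ΔE = 13.60 × (1/n_f² − 1/n_i²), so 1/n_f² − 1/n_i² = 0.1876.
With n_f = 2: 1/n_i² = 1/4 − 0.1876 = 0.06239, so n_i ≈ 4.00.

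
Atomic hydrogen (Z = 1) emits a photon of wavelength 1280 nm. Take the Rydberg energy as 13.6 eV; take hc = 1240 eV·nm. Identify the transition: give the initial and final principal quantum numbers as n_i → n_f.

n_i = 5, n_f = 3

The photon energy is ΔE = hc/λ = 1240 / 1280 = 0.9688 eV.
With Z = 1, ΔE = 13.60 × (1/n_f² − 1/n_i²), so 1/n_f² − 1/n_i² = 0.07123.
Trying n_f = 3 gives 1/n_i² = 0.03988, i.e. n_i ≈ 5; this pair matches.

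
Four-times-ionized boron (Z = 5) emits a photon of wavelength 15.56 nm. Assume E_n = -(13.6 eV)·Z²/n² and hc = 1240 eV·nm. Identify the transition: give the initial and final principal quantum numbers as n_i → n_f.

The photon energy is ΔE = hc/λ = 1240 / 15.56 = 79.69 eV.
With Z = 5, ΔE = 340.0 × (1/n_f² − 1/n_i²), so 1/n_f² − 1/n_i² = 0.2344.
Trying n_f = 2 gives 1/n_i² = 0.01561, i.e. n_i ≈ 8; this pair matches.

n_i = 8, n_f = 2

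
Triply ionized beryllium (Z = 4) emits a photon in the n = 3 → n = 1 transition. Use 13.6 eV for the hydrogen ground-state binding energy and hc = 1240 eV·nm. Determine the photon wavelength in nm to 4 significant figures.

6.411 nm

For Z = 4 the level energies scale as Z², so the effective Rydberg energy is 13.6 × 16 = 217.6 eV.
ΔE = 217.6 × (1/1² − 1/3²) = 217.6 × 0.8889 = 193.4 eV.
λ = hc/ΔE = 1240 / 193.4 = 6.411 nm.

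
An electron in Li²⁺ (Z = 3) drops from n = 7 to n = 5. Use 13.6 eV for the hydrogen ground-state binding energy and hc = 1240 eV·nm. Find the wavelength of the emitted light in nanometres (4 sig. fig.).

517.1 nm

For Z = 3 the level energies scale as Z², so the effective Rydberg energy is 13.6 × 9 = 122.4 eV.
ΔE = 122.4 × (1/5² − 1/7²) = 122.4 × 0.01959 = 2.398 eV.
λ = hc/ΔE = 1240 / 2.398 = 517.1 nm.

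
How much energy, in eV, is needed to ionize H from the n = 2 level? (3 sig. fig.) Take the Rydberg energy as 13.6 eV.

3.40 eV

E_2 = −13.60/4 = −3.40 eV, so ionization (to E = 0) requires 3.40 eV.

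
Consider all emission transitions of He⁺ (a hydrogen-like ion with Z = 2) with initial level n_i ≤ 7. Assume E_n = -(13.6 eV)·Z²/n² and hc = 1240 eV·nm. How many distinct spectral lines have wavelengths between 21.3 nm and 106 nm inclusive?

8

Enumerate all n_i → n_f pairs with 1 ≤ n_f < n_i ≤ 7 and compute λ = 1240 / [13.6·4·(1/n_f² − 1/n_i²)].
Lines falling in [21.3, 106] nm: 7→1 (23.27 nm), 6→1 (23.45 nm), 5→1 (23.74 nm), 4→1 (24.31 nm), 3→1 (25.64 nm), 2→1 (30.39 nm), 7→2 (99.28 nm), 6→2 (102.6 nm).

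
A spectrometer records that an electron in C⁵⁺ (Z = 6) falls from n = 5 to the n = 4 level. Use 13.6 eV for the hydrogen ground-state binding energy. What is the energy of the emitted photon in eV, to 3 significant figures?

The Bohr energies scale as Z², so for Z = 6: E_n = −489.6/n² eV.
E_5 = −489.6/25 = −19.58 eV and E_4 = −489.6/16 = −30.60 eV.
The photon energy is |E_5 − E_4| = 11.0 eV.

11.0 eV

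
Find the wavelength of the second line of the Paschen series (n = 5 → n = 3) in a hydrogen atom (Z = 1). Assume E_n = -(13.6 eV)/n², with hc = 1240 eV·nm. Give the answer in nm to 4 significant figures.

1282 nm

The Paschen series terminates on n_f = 3; the second line has n_i = 3+2 = 5.
ΔE = 13.60 × (1/3² − 1/5²) = 0.9671 eV.
λ = 1240 / 0.9671 = 1282 nm.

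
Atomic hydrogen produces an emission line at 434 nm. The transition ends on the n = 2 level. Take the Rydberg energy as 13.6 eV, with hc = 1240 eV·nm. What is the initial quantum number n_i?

n_i = 5

The photon energy is ΔE = hc/λ = 1240 / 434 = 2.857 eV.
With Z = 1, ΔE = 13.60 × (1/n_f² − 1/n_i²), so 1/n_f² − 1/n_i² = 0.2101.
With n_f = 2: 1/n_i² = 1/4 − 0.2101 = 0.03992, so n_i ≈ 5.01.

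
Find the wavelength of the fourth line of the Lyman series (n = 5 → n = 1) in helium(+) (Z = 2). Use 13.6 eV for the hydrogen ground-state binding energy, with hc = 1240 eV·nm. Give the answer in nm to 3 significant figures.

The Lyman series terminates on n_f = 1; the fourth line has n_i = 1+4 = 5.
ΔE = 54.40 × (1/1² − 1/5²) = 52.22 eV.
λ = 1240 / 52.22 = 23.7 nm.

23.7 nm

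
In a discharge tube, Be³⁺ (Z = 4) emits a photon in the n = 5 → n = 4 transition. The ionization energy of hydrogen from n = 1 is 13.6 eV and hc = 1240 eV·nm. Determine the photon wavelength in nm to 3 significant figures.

253 nm

For Z = 4 the level energies scale as Z², so the effective Rydberg energy is 13.6 × 16 = 217.6 eV.
ΔE = 217.6 × (1/4² − 1/5²) = 217.6 × 0.02250 = 4.896 eV.
λ = hc/ΔE = 1240 / 4.896 = 253 nm.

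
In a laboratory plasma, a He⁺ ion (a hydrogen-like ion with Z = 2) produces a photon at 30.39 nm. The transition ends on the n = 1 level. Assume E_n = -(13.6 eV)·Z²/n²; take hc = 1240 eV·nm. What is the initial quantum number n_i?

The photon energy is ΔE = hc/λ = 1240 / 30.39 = 40.80 eV.
With Z = 2, ΔE = 54.40 × (1/n_f² − 1/n_i²), so 1/n_f² − 1/n_i² = 0.7501.
With n_f = 1: 1/n_i² = 1/1 − 0.7501 = 0.2499, so n_i ≈ 2.00.

n_i = 2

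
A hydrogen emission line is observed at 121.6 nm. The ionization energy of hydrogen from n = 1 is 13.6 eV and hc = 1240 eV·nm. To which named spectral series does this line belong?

Lyman

ΔE = 1240/121.6 = 10.20 eV.
This matches 13.6 × (1/1² − 1/2²), so n_f = 1: the Lyman series.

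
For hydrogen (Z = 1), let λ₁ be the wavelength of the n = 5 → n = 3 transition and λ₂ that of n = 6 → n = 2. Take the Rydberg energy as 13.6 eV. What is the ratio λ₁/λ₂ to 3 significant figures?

3.13

λ ∝ 1/ΔE ∝ 1/(1/n_f² − 1/n_i²), and the Z² and hc factors cancel in the ratio.
λ₁/λ₂ = (1/2² − 1/6²)/(1/3² − 1/5²) = 0.2222/0.07111 = 3.13.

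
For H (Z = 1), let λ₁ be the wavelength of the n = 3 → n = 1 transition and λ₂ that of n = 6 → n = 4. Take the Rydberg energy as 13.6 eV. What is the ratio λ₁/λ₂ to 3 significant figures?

0.0391

λ ∝ 1/ΔE ∝ 1/(1/n_f² − 1/n_i²), and the Z² and hc factors cancel in the ratio.
λ₁/λ₂ = (1/4² − 1/6²)/(1/1² − 1/3²) = 0.03472/0.8889 = 0.0391.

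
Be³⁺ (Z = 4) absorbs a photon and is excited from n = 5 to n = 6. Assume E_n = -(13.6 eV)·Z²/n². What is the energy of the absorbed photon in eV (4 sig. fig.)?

2.660 eV

The Bohr energies scale as Z², so for Z = 4: E_n = −217.6/n² eV.
E_6 = −217.6/36 = −6.044 eV and E_5 = −217.6/25 = −8.704 eV.
The photon energy is |E_6 − E_5| = 2.660 eV.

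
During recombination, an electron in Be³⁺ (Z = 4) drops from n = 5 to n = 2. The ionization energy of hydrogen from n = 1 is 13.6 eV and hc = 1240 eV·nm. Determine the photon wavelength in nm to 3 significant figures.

For Z = 4 the level energies scale as Z², so the effective Rydberg energy is 13.6 × 16 = 217.6 eV.
ΔE = 217.6 × (1/2² − 1/5²) = 217.6 × 0.2100 = 45.70 eV.
λ = hc/ΔE = 1240 / 45.70 = 27.1 nm.

27.1 nm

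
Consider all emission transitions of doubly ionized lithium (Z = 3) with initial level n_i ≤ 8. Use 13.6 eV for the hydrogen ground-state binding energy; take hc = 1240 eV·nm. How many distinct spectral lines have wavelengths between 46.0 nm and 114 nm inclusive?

5

Enumerate all n_i → n_f pairs with 1 ≤ n_f < n_i ≤ 8 and compute λ = 1240 / [13.6·9·(1/n_f² − 1/n_i²)].
Lines falling in [46.0, 114] nm: 5→2 (48.24 nm), 4→2 (54.03 nm), 3→2 (72.94 nm), 8→3 (106.1 nm), 7→3 (111.7 nm).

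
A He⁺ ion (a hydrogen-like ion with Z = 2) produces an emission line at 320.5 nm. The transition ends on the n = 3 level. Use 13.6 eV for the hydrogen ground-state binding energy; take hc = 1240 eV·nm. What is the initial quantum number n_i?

The photon energy is ΔE = hc/λ = 1240 / 320.5 = 3.869 eV.
With Z = 2, ΔE = 54.40 × (1/n_f² − 1/n_i²), so 1/n_f² − 1/n_i² = 0.07112.
With n_f = 3: 1/n_i² = 1/9 − 0.07112 = 0.03999, so n_i ≈ 5.00.

n_i = 5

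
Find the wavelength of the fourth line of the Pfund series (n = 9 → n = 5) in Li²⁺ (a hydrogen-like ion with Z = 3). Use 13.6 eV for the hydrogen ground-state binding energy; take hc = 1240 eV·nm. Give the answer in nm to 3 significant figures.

The Pfund series terminates on n_f = 5; the fourth line has n_i = 5+4 = 9.
ΔE = 122.4 × (1/5² − 1/9²) = 3.385 eV.
λ = 1240 / 3.385 = 366 nm.

366 nm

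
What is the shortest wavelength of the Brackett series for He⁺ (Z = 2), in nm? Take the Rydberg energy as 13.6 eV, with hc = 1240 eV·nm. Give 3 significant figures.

The Brackett series has lower level n_f = 4; the series limit corresponds to n_i → ∞.
ΔE_max = 13.6 × 4 / 4² = 3.400 eV.
λ_min = 1240 / 3.400 = 365 nm.

365 nm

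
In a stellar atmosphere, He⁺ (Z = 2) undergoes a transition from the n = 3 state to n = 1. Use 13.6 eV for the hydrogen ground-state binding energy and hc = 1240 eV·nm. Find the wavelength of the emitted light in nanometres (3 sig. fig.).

25.6 nm

For Z = 2 the level energies scale as Z², so the effective Rydberg energy is 13.6 × 4 = 54.40 eV.
ΔE = 54.40 × (1/1² − 1/3²) = 54.40 × 0.8889 = 48.36 eV.
λ = hc/ΔE = 1240 / 48.36 = 25.6 nm.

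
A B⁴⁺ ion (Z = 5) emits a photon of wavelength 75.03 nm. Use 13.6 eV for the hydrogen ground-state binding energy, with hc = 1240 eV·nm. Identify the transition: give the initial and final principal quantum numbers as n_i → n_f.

The photon energy is ΔE = hc/λ = 1240 / 75.03 = 16.53 eV.
With Z = 5, ΔE = 340.0 × (1/n_f² − 1/n_i²), so 1/n_f² − 1/n_i² = 0.04861.
Trying n_f = 3 gives 1/n_i² = 0.06250, i.e. n_i ≈ 4; this pair matches.

n_i = 4, n_f = 3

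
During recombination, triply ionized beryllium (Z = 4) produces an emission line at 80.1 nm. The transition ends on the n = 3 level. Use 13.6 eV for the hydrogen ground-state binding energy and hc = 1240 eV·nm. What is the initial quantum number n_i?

The photon energy is ΔE = hc/λ = 1240 / 80.1 = 15.48 eV.
With Z = 4, ΔE = 217.6 × (1/n_f² − 1/n_i²), so 1/n_f² − 1/n_i² = 0.07114.
With n_f = 3: 1/n_i² = 1/9 − 0.07114 = 0.03997, so n_i ≈ 5.00.

n_i = 5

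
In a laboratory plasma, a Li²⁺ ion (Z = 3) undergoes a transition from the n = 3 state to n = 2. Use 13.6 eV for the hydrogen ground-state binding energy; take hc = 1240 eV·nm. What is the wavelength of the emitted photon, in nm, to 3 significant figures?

72.9 nm

For Z = 3 the level energies scale as Z², so the effective Rydberg energy is 13.6 × 9 = 122.4 eV.
ΔE = 122.4 × (1/2² − 1/3²) = 122.4 × 0.1389 = 17.00 eV.
λ = hc/ΔE = 1240 / 17.00 = 72.9 nm.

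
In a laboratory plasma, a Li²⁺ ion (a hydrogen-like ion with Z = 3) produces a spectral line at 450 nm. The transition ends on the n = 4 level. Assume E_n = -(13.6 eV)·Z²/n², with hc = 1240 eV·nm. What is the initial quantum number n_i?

The photon energy is ΔE = hc/λ = 1240 / 450 = 2.756 eV.
With Z = 3, ΔE = 122.4 × (1/n_f² − 1/n_i²), so 1/n_f² − 1/n_i² = 0.02251.
With n_f = 4: 1/n_i² = 1/16 − 0.02251 = 0.03999, so n_i ≈ 5.00.

n_i = 5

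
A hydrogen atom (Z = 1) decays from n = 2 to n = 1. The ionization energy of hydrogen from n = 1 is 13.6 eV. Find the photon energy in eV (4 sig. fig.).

10.20 eV

E_2 = −13.60/4 = −3.400 eV and E_1 = −13.60/1 = −13.60 eV.
The photon energy is |E_2 − E_1| = 10.20 eV.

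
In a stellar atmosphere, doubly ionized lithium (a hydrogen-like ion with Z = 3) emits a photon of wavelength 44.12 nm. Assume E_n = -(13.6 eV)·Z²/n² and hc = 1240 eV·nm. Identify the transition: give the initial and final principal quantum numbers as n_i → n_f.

The photon energy is ΔE = hc/λ = 1240 / 44.12 = 28.11 eV.
With Z = 3, ΔE = 122.4 × (1/n_f² − 1/n_i²), so 1/n_f² − 1/n_i² = 0.2296.
Trying n_f = 2 gives 1/n_i² = 0.02038, i.e. n_i ≈ 7; this pair matches.

n_i = 7, n_f = 2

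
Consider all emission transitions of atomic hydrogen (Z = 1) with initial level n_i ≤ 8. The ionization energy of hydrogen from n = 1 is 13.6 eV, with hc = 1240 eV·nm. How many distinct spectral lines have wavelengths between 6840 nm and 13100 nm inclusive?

3

Enumerate all n_i → n_f pairs with 1 ≤ n_f < n_i ≤ 8 and compute λ = 1240 / [13.6·1·(1/n_f² − 1/n_i²)].
Lines falling in [6840, 13100] nm: 6→5 (7460 nm), 8→6 (7503 nm), 7→6 (12370 nm).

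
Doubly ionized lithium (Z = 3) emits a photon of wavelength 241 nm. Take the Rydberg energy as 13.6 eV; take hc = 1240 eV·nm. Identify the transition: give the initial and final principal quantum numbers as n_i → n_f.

The photon energy is ΔE = hc/λ = 1240 / 241 = 5.145 eV.
With Z = 3, ΔE = 122.4 × (1/n_f² − 1/n_i²), so 1/n_f² − 1/n_i² = 0.04204.
Trying n_f = 4 gives 1/n_i² = 0.02046, i.e. n_i ≈ 7; this pair matches.

n_i = 7, n_f = 4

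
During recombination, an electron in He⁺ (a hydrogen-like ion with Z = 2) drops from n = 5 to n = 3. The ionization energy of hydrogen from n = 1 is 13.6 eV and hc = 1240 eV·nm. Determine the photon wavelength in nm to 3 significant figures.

321 nm

For Z = 2 the level energies scale as Z², so the effective Rydberg energy is 13.6 × 4 = 54.40 eV.
ΔE = 54.40 × (1/3² − 1/5²) = 54.40 × 0.07111 = 3.868 eV.
λ = hc/ΔE = 1240 / 3.868 = 321 nm.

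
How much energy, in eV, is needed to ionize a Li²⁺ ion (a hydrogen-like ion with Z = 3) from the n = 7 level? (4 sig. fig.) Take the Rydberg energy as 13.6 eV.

2.498 eV

E_n = −13.6 Z²/n² = −122.4/n² eV for Z = 3.
E_7 = −122.4/49 = −2.498 eV, so ionization (to E = 0) requires 2.498 eV.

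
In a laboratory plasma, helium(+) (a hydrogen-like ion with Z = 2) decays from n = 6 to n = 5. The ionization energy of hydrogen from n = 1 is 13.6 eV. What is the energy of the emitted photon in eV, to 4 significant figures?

0.6649 eV

The Bohr energies scale as Z², so for Z = 2: E_n = −54.40/n² eV.
E_6 = −54.40/36 = −1.511 eV and E_5 = −54.40/25 = −2.176 eV.
The photon energy is |E_6 − E_5| = 0.6649 eV.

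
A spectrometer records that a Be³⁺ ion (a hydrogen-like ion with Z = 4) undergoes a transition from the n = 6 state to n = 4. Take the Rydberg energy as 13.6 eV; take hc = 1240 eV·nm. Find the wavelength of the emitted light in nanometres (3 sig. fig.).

For Z = 4 the level energies scale as Z², so the effective Rydberg energy is 13.6 × 16 = 217.6 eV.
ΔE = 217.6 × (1/4² − 1/6²) = 217.6 × 0.03472 = 7.556 eV.
λ = hc/ΔE = 1240 / 7.556 = 164 nm.

164 nm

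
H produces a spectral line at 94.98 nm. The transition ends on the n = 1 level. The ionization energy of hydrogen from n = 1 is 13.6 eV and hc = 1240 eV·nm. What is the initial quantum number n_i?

n_i = 5

The photon energy is ΔE = hc/λ = 1240 / 94.98 = 13.06 eV.
With Z = 1, ΔE = 13.60 × (1/n_f² − 1/n_i²), so 1/n_f² − 1/n_i² = 0.9600.
With n_f = 1: 1/n_i² = 1/1 − 0.9600 = 0.04005, so n_i ≈ 5.00.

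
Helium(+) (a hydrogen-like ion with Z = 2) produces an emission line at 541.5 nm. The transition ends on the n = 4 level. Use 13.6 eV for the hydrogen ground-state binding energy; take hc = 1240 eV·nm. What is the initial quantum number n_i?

n_i = 7

The photon energy is ΔE = hc/λ = 1240 / 541.5 = 2.290 eV.
With Z = 2, ΔE = 54.40 × (1/n_f² − 1/n_i²), so 1/n_f² − 1/n_i² = 0.04209.
With n_f = 4: 1/n_i² = 1/16 − 0.04209 = 0.02041, so n_i ≈ 7.00.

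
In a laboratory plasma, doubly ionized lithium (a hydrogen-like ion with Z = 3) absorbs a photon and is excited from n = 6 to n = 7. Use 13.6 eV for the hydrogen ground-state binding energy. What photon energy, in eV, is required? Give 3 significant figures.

The Bohr energies scale as Z², so for Z = 3: E_n = −122.4/n² eV.
E_7 = −122.4/49 = −2.498 eV and E_6 = −122.4/36 = −3.400 eV.
The photon energy is |E_7 − E_6| = 0.902 eV.

0.902 eV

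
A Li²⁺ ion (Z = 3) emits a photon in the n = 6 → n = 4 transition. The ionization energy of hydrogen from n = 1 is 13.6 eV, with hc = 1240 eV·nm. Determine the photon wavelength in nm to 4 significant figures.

291.8 nm

For Z = 3 the level energies scale as Z², so the effective Rydberg energy is 13.6 × 9 = 122.4 eV.
ΔE = 122.4 × (1/4² − 1/6²) = 122.4 × 0.03472 = 4.250 eV.
λ = hc/ΔE = 1240 / 4.250 = 291.8 nm.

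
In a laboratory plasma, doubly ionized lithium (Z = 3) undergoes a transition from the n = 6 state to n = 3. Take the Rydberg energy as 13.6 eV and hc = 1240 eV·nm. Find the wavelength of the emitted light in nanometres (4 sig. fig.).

121.6 nm

For Z = 3 the level energies scale as Z², so the effective Rydberg energy is 13.6 × 9 = 122.4 eV.
ΔE = 122.4 × (1/3² − 1/6²) = 122.4 × 0.08333 = 10.20 eV.
λ = hc/ΔE = 1240 / 10.20 = 121.6 nm.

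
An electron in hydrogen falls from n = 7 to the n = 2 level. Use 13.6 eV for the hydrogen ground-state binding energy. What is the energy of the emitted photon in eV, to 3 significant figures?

E_7 = −13.60/49 = −0.2776 eV and E_2 = −13.60/4 = −3.400 eV.
The photon energy is |E_7 − E_2| = 3.12 eV.

3.12 eV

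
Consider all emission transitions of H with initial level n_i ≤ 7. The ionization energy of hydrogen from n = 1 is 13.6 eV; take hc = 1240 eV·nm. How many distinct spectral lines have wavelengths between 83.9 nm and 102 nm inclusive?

4

Enumerate all n_i → n_f pairs with 1 ≤ n_f < n_i ≤ 7 and compute λ = 1240 / [13.6·1·(1/n_f² − 1/n_i²)].
Lines falling in [83.9, 102] nm: 7→1 (93.08 nm), 6→1 (93.78 nm), 5→1 (94.98 nm), 4→1 (97.25 nm).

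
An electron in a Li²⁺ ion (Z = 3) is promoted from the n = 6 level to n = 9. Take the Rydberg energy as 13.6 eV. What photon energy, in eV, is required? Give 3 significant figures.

The Bohr energies scale as Z², so for Z = 3: E_n = −122.4/n² eV.
E_9 = −122.4/81 = −1.511 eV and E_6 = −122.4/36 = −3.400 eV.
The photon energy is |E_9 − E_6| = 1.89 eV.

1.89 eV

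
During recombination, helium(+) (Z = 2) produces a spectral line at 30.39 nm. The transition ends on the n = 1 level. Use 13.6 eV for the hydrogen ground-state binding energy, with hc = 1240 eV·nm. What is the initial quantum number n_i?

The photon energy is ΔE = hc/λ = 1240 / 30.39 = 40.80 eV.
With Z = 2, ΔE = 54.40 × (1/n_f² − 1/n_i²), so 1/n_f² − 1/n_i² = 0.7501.
With n_f = 1: 1/n_i² = 1/1 − 0.7501 = 0.2499, so n_i ≈ 2.00.

n_i = 2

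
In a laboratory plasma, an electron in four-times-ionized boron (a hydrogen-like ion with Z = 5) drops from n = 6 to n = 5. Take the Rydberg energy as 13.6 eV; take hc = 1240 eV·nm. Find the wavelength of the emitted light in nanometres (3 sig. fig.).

For Z = 5 the level energies scale as Z², so the effective Rydberg energy is 13.6 × 25 = 340.0 eV.
ΔE = 340.0 × (1/5² − 1/6²) = 340.0 × 0.01222 = 4.156 eV.
λ = hc/ΔE = 1240 / 4.156 = 298 nm.

298 nm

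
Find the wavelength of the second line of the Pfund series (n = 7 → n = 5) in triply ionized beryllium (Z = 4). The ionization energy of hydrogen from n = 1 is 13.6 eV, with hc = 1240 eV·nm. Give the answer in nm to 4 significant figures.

The Pfund series terminates on n_f = 5; the second line has n_i = 5+2 = 7.
ΔE = 217.6 × (1/5² − 1/7²) = 4.263 eV.
λ = 1240 / 4.263 = 290.9 nm.

290.9 nm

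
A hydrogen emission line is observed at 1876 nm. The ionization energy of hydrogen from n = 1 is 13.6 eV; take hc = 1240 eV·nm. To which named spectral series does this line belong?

Paschen

ΔE = 1240/1876 = 0.6610 eV.
This matches 13.6 × (1/3² − 1/4²), so n_f = 3: the Paschen series.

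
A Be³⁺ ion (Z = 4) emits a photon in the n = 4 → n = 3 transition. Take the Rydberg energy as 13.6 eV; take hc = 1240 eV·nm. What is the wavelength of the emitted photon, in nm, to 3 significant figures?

For Z = 4 the level energies scale as Z², so the effective Rydberg energy is 13.6 × 16 = 217.6 eV.
ΔE = 217.6 × (1/3² − 1/4²) = 217.6 × 0.04861 = 10.58 eV.
λ = hc/ΔE = 1240 / 10.58 = 117 nm.

117 nm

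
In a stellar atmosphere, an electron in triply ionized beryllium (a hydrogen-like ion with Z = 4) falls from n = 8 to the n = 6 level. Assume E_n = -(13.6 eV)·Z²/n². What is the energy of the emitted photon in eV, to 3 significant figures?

The Bohr energies scale as Z², so for Z = 4: E_n = −217.6/n² eV.
E_8 = −217.6/64 = −3.400 eV and E_6 = −217.6/36 = −6.044 eV.
The photon energy is |E_8 − E_6| = 2.64 eV.

2.64 eV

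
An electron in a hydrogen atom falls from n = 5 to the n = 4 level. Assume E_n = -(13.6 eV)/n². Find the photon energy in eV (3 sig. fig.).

E_5 = −13.60/25 = −0.5440 eV and E_4 = −13.60/16 = −0.8500 eV.
The photon energy is |E_5 − E_4| = 0.306 eV.

0.306 eV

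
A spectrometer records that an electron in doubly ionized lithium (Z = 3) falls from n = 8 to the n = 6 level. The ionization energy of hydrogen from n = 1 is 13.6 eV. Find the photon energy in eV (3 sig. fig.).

The Bohr energies scale as Z², so for Z = 3: E_n = −122.4/n² eV.
E_8 = −122.4/64 = −1.913 eV and E_6 = −122.4/36 = −3.400 eV.
The photon energy is |E_8 − E_6| = 1.49 eV.

1.49 eV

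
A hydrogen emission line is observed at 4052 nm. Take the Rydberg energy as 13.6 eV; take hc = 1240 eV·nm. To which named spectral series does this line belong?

Brackett

ΔE = 1240/4052 = 0.3060 eV.
This matches 13.6 × (1/4² − 1/5²), so n_f = 4: the Brackett series.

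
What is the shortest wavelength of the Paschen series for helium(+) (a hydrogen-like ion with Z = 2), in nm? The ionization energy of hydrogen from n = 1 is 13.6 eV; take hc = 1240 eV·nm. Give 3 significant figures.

205 nm

The Paschen series has lower level n_f = 3; the series limit corresponds to n_i → ∞.
ΔE_max = 13.6 × 4 / 3² = 6.044 eV.
λ_min = 1240 / 6.044 = 205 nm.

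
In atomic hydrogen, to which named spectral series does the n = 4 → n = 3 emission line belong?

Paschen

The series is set by the lower level: n_f = 3 is the Paschen series.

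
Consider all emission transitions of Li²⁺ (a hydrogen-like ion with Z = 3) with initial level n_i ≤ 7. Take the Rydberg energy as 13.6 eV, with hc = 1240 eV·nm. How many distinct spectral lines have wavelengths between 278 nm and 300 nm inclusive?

Enumerate all n_i → n_f pairs with 1 ≤ n_f < n_i ≤ 7 and compute λ = 1240 / [13.6·9·(1/n_f² − 1/n_i²)].
Lines falling in [278, 300] nm: 6→4 (291.8 nm).

1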